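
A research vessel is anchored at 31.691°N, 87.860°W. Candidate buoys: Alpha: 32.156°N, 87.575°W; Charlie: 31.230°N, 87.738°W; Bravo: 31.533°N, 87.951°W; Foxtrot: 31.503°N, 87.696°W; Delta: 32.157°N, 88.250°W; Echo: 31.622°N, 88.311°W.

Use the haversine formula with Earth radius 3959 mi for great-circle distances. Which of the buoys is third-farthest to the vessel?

Distance to each, sorted:
Delta: 39.5 mi
Alpha: 36.2 mi
Charlie: 32.7 mi
Echo: 27.0 mi
Foxtrot: 16.2 mi
Bravo: 12.2 mi
The third-farthest is Charlie at 32.7 mi.

Charlie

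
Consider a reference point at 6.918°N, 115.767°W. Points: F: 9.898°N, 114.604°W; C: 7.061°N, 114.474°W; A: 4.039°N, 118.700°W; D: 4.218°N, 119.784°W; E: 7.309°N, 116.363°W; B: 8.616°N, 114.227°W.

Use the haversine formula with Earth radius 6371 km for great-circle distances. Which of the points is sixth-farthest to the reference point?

E

Distance to each, sorted:
D: 536.4 km
A: 455.9 km
F: 355.2 km
B: 253.8 km
C: 143.6 km
E: 78.8 km
The sixth-farthest is E at 78.8 km.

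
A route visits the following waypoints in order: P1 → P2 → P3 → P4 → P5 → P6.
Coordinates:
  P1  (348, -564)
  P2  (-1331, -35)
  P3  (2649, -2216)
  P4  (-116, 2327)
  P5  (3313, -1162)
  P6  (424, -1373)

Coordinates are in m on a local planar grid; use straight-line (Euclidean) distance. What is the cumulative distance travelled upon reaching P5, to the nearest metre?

Leg distances:
P1→P2: 1760.4 m  (cumulative 1760.4 m)
P2→P3: 4538.4 m  (cumulative 6298.8 m)
P3→P4: 5318.3 m  (cumulative 11617.1 m)
P4→P5: 4891.9 m  (cumulative 16509.0 m)
Cumulative distance at P5 ≈ 16509 m.

16509 m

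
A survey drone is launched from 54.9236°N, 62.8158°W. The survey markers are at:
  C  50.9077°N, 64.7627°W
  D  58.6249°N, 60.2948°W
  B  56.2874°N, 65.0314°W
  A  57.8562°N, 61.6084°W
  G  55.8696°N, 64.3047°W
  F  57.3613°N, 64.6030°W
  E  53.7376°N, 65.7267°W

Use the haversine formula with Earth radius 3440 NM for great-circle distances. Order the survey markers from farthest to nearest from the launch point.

C, D, A, F, E, B, G

Distances from the launch point:
C 50.9077°N, 64.7627°W: 251.2 NM
D 58.6249°N, 60.2948°W: 237.2 NM
A 57.8562°N, 61.6084°W: 180.6 NM
F 57.3613°N, 64.6030°W: 158.1 NM
E 53.7376°N, 65.7267°W: 124.3 NM
B 56.2874°N, 65.0314°W: 111.1 NM
G 55.8696°N, 64.3047°W: 76.2 NM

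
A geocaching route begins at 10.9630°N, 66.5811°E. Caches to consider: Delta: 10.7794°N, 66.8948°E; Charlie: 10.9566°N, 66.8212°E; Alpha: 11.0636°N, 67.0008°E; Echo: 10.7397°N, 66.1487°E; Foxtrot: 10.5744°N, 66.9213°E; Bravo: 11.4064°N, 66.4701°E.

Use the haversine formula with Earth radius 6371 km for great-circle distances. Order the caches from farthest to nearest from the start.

Foxtrot, Echo, Bravo, Alpha, Delta, Charlie

Distance from the start at 10.9630°N, 66.5811°E to each:
Foxtrot 10.5744°N, 66.9213°E: 57.0 km
Echo 10.7397°N, 66.1487°E: 53.4 km
Bravo 11.4064°N, 66.4701°E: 50.8 km
Alpha 11.0636°N, 67.0008°E: 47.2 km
Delta 10.7794°N, 66.8948°E: 39.9 km
Charlie 10.9566°N, 66.8212°E: 26.2 km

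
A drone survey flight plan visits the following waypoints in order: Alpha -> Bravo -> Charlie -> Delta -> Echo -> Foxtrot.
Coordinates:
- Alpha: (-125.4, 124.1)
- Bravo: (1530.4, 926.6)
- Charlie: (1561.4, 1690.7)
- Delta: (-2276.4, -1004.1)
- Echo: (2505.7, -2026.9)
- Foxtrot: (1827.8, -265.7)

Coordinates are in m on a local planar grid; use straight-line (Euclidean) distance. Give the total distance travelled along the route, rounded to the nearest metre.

Leg distances:
Alpha→Bravo: 1840.0 m  (cumulative 1840.0 m)
Bravo→Charlie: 764.7 m  (cumulative 2604.8 m)
Charlie→Delta: 4689.4 m  (cumulative 7294.2 m)
Delta→Echo: 4890.3 m  (cumulative 12184.4 m)
Echo→Foxtrot: 1887.2 m  (cumulative 14071.6 m)
Total route length ≈ 14072 m.

14072 m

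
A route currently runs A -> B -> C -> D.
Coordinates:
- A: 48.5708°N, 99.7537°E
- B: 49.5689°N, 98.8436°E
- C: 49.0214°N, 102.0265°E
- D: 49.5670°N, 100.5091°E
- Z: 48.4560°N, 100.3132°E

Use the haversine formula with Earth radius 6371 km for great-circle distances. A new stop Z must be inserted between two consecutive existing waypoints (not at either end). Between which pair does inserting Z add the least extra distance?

Added distance for inserting Z between each consecutive pair:
A–B: 77.6 km
B–C: 65.5 km
C–D: 139.2 km
Smallest added distance is 65.5 km, inserting between B and C.

between B and C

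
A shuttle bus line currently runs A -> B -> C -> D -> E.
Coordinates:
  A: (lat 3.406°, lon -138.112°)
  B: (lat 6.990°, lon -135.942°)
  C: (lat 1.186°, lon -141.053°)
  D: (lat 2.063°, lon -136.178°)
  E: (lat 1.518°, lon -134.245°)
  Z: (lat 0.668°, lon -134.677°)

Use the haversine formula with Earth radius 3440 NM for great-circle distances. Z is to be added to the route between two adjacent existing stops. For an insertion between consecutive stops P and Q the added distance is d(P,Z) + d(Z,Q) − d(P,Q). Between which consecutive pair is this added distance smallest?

between D and E

Added distance for inserting Z between each consecutive pair:
A–B: 399.4 NM
B–C: 307.4 NM
C–D: 209.8 NM
D–E: 59.7 NM
Smallest added distance is 59.7 NM, inserting between D and E.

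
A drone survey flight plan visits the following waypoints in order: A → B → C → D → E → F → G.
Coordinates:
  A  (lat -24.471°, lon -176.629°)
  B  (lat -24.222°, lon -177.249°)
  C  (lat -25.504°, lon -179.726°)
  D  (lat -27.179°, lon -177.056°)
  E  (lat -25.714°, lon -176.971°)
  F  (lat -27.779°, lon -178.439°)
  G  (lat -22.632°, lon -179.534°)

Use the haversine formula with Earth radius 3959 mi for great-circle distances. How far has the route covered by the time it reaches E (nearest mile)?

525 mi

Leg distances:
A→B: 42.7 mi  (cumulative 42.7 mi)
B→C: 178.8 mi  (cumulative 221.4 mi)
C→D: 201.8 mi  (cumulative 423.2 mi)
D→E: 101.4 mi  (cumulative 524.6 mi)
Cumulative distance at E ≈ 525 mi.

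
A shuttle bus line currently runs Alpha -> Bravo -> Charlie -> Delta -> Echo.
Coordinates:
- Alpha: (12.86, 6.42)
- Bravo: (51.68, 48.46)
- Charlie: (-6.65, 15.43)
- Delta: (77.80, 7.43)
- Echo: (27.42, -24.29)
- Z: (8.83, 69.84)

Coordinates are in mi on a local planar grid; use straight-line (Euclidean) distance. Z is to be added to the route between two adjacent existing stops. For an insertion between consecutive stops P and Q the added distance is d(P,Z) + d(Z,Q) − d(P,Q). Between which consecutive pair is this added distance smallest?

Added distance for inserting Z between each consecutive pair:
Alpha–Bravo: 54.2 mi
Bravo–Charlie: 37.4 mi
Charlie–Delta: 64.8 mi
Delta–Echo: 129.4 mi
Smallest added distance is 37.4 mi, inserting between Bravo and Charlie.

between Bravo and Charlie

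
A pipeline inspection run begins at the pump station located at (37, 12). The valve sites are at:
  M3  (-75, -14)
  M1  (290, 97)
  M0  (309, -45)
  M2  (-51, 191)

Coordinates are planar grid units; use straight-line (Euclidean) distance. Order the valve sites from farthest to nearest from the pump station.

Distance from the pump station at (37, 12) to each:
M0 (309, -45): 277.9
M1 (290, 97): 266.9
M2 (-51, 191): 199.5
M3 (-75, -14): 115.0

M0, M1, M2, M3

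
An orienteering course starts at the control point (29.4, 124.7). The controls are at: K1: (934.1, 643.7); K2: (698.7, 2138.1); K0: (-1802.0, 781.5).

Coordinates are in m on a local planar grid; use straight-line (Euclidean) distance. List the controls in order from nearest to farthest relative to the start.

K1, K0, K2

Distances from the start:
K1 (934.1, 643.7): 1043.0 m
K0 (-1802.0, 781.5): 1945.6 m
K2 (698.7, 2138.1): 2121.7 m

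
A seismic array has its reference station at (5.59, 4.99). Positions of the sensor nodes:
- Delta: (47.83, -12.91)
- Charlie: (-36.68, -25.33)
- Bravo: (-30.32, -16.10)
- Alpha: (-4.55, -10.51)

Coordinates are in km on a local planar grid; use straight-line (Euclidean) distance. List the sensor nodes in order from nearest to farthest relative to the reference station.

Distance from the reference station at (5.59, 4.99) to each:
Alpha (-4.55, -10.51): 18.5 km
Bravo (-30.32, -16.10): 41.6 km
Delta (47.83, -12.91): 45.9 km
Charlie (-36.68, -25.33): 52.0 km

Alpha, Bravo, Delta, Charlie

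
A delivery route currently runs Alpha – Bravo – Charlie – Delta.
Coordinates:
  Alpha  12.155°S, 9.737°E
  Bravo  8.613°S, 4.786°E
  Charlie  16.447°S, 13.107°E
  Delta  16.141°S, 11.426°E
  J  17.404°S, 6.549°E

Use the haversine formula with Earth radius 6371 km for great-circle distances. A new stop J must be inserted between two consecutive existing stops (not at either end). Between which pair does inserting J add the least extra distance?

between Bravo and Charlie

Added distance for inserting J between each consecutive pair:
Alpha–Bravo: 1003.2 km
Bravo–Charlie: 447.4 km
Charlie–Delta: 1060.9 km
Smallest added distance is 447.4 km, inserting between Bravo and Charlie.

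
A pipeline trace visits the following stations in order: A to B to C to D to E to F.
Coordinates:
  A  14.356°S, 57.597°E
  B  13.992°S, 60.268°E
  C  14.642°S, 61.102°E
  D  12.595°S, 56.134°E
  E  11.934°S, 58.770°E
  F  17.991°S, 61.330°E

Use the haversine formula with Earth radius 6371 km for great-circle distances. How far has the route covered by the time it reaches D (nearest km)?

989 km

Leg distances:
A→B: 290.8 km  (cumulative 290.8 km)
B→C: 115.3 km  (cumulative 406.1 km)
C→D: 583.1 km  (cumulative 989.2 km)
Cumulative distance at D ≈ 989 km.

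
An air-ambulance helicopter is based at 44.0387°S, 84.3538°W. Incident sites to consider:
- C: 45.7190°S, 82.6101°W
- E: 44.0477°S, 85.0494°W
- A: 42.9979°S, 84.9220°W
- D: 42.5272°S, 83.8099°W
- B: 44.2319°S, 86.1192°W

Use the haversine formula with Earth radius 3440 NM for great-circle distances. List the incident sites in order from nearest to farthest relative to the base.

E, A, B, D, C

Distances from the base:
E 44.0477°S, 85.0494°W: 30.0 NM
A 42.9979°S, 84.9220°W: 67.2 NM
B 44.2319°S, 86.1192°W: 76.9 NM
D 42.5272°S, 83.8099°W: 93.8 NM
C 45.7190°S, 82.6101°W: 125.2 NM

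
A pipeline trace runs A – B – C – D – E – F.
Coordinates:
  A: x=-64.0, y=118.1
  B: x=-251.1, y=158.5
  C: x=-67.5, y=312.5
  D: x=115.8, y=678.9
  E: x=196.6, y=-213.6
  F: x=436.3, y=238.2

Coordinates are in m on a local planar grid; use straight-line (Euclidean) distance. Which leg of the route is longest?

D–E

Leg distances:
A→B: 191.4 m
B→C: 239.6 m
C→D: 409.7 m
D→E: 896.2 m
E→F: 511.4 m
The longest leg is D–E at 896.2 m.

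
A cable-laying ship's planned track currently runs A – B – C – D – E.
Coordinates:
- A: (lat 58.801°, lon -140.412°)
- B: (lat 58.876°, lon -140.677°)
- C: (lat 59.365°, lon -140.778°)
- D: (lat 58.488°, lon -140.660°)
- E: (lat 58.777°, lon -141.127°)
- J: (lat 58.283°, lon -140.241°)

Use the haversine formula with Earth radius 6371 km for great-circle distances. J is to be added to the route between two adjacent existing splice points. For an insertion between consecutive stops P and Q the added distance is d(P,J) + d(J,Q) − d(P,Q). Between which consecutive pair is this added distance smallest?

between C and D

Added distance for inserting J between each consecutive pair:
A–B: 111.7 km
B–C: 140.2 km
C–D: 59.9 km
D–E: 66.7 km
Smallest added distance is 59.9 km, inserting between C and D.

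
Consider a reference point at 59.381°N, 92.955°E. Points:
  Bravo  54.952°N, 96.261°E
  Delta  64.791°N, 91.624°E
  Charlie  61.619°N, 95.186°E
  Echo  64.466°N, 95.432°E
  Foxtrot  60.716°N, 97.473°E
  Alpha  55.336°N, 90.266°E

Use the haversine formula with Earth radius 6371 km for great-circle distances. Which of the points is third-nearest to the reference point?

Distances from the reference point (59.381°N, 92.955°E):
Charlie: 277.2 km
Foxtrot: 291.4 km
Alpha: 477.7 km
Bravo: 531.1 km
Echo: 580.0 km
Delta: 605.5 km
The third-nearest is Alpha at 477.7 km.

Alpha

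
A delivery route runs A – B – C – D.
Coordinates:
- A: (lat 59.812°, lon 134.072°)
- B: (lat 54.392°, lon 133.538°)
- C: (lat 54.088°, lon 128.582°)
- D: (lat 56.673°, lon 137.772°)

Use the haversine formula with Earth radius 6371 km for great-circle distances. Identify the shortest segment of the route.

B–C

Leg distances:
A→B: 603.5 km
B→C: 323.7 km
C→D: 647.1 km
The shortest leg is B–C at 323.7 km.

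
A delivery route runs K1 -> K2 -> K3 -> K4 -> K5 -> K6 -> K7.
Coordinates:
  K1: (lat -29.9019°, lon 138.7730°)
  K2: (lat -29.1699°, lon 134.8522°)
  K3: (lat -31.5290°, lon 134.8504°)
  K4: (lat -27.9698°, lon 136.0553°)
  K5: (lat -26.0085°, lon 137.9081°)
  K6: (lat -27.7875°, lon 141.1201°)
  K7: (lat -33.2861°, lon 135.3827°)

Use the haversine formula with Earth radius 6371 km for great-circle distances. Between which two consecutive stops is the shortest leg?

Leg distances:
K1→K2: 387.9 km
K2→K3: 262.3 km
K3→K4: 412.5 km
K4→K5: 285.1 km
K5→K6: 374.9 km
K6→K7: 821.7 km
The shortest leg is K2–K3 at 262.3 km.

K2–K3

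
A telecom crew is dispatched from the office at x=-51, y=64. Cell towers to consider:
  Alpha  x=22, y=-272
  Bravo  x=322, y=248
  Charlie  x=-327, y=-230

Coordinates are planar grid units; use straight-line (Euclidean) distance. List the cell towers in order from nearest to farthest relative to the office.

Alpha, Charlie, Bravo

Computing each straight-line distance from x=-51, y=64:
Alpha x=22, y=-272: 343.8
Charlie x=-327, y=-230: 403.3
Bravo x=322, y=248: 415.9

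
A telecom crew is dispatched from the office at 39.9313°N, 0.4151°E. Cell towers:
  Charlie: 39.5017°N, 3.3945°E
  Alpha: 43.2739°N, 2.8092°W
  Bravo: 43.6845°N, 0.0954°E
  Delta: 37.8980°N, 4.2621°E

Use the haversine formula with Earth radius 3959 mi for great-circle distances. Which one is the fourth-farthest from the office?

Charlie

Distance to each, sorted:
Alpha: 284.7 mi
Bravo: 259.9 mi
Delta: 250.0 mi
Charlie: 161.1 mi
The fourth-farthest is Charlie at 161.1 mi.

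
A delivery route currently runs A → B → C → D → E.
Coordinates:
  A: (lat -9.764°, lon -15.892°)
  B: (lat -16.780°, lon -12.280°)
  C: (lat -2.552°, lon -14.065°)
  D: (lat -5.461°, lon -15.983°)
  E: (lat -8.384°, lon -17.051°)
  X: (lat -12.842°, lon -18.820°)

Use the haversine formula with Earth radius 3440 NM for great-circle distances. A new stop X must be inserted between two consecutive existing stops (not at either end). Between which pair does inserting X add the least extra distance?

between A and B

Added distance for inserting X between each consecutive pair:
A–B: 228.7 NM
B–C: 265.8 NM
C–D: 944.2 NM
D–E: 574.5 NM
Smallest added distance is 228.7 NM, inserting between A and B.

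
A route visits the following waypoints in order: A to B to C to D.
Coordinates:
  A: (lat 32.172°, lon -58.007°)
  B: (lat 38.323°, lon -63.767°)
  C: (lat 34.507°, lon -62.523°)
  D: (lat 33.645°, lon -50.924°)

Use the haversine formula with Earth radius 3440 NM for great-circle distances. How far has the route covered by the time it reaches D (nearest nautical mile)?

Leg distances:
A→B: 464.7 NM  (cumulative 464.7 NM)
B→C: 236.9 NM  (cumulative 701.5 NM)
C→D: 578.8 NM  (cumulative 1280.4 NM)
Cumulative distance at D ≈ 1280 NM.

1280 NM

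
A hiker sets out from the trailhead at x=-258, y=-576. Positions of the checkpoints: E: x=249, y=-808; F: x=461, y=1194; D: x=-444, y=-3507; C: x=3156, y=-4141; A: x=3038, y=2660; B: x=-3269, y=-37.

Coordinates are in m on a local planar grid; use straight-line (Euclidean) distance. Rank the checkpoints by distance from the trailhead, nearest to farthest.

E, F, D, B, A, C

Distance from the trailhead at x=-258, y=-576 to each:
E x=249, y=-808: 557.6 m
F x=461, y=1194: 1910.5 m
D x=-444, y=-3507: 2936.9 m
B x=-3269, y=-37: 3058.9 m
A x=3038, y=2660: 4619.0 m
C x=3156, y=-4141: 4936.1 m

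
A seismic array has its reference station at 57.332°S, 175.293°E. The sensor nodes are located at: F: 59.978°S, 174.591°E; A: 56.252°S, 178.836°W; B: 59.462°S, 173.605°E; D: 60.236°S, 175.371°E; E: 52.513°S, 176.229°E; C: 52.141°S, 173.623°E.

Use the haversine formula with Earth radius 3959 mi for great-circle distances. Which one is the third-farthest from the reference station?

A

Distances from the reference station (57.332°S, 175.293°E):
C: 364.8 mi
E: 335.0 mi
A: 234.3 mi
D: 200.7 mi
F: 184.6 mi
B: 159.4 mi
The third-farthest is A at 234.3 mi.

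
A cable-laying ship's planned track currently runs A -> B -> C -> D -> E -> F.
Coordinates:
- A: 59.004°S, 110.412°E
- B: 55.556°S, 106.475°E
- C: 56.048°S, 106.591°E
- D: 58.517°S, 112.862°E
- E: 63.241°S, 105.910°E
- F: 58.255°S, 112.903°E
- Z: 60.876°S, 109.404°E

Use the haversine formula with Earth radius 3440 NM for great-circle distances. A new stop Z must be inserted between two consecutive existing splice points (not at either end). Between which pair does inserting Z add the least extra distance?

between E and F

Added distance for inserting Z between each consecutive pair:
A–B: 205.7 NM
B–C: 605.6 NM
C–D: 227.5 NM
D–E: 0.3 NM
E–F: 0.1 NM
Smallest added distance is 0.1 NM, inserting between E and F.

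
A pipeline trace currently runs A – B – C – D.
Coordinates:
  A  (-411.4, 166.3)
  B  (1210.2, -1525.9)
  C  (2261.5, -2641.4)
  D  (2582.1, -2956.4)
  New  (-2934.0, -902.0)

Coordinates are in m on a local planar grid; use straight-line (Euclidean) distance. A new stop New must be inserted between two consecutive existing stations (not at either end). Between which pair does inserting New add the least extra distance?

between A and B

Added distance for inserting New between each consecutive pair:
A–B: 4586.6 m
B–C: 8137.0 m
C–D: 10915.7 m
Smallest added distance is 4586.6 m, inserting between A and B.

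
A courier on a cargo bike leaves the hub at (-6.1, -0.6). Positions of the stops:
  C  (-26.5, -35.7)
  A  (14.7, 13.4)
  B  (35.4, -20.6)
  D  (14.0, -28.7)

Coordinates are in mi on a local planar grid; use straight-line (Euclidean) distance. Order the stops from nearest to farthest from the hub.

Distance from the hub at (-6.1, -0.6) to each:
A (14.7, 13.4): 25.1 mi
D (14.0, -28.7): 34.5 mi
C (-26.5, -35.7): 40.6 mi
B (35.4, -20.6): 46.1 mi

A, D, C, B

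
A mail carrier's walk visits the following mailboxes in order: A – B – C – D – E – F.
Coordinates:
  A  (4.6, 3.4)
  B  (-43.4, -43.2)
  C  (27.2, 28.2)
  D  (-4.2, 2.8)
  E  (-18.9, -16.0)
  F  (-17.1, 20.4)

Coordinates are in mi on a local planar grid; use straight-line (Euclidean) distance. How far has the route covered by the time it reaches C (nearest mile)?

Leg distances:
A→B: 66.9 mi  (cumulative 66.9 mi)
B→C: 100.4 mi  (cumulative 167.3 mi)
Cumulative distance at C ≈ 167 mi.

167 mi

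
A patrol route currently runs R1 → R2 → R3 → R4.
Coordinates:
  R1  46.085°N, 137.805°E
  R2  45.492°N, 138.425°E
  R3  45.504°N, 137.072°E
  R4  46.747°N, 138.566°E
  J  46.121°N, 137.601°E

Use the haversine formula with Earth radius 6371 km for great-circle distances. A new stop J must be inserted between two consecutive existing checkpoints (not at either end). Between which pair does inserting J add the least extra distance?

Added distance for inserting J between each consecutive pair:
R1–R2: 29.3 km
R2–R3: 69.2 km
R3–R4: 1.6 km
Smallest added distance is 1.6 km, inserting between R3 and R4.

between R3 and R4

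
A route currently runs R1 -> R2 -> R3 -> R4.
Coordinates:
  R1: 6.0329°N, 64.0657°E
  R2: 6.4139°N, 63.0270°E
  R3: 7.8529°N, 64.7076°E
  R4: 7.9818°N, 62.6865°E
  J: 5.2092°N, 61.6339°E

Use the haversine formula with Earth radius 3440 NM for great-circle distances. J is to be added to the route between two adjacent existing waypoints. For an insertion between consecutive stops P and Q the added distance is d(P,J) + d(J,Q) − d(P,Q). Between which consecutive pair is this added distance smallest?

Added distance for inserting J between each consecutive pair:
R1–R2: 197.7 NM
R2–R3: 220.5 NM
R3–R4: 300.0 NM
Smallest added distance is 197.7 NM, inserting between R1 and R2.

between R1 and R2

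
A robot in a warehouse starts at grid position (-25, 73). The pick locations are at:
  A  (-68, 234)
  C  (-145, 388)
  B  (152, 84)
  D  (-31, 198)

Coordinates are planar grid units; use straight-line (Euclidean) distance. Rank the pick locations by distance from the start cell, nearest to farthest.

D, A, B, C

Computing each straight-line distance from (-25, 73):
D (-31, 198): 125.1
A (-68, 234): 166.6
B (152, 84): 177.3
C (-145, 388): 337.1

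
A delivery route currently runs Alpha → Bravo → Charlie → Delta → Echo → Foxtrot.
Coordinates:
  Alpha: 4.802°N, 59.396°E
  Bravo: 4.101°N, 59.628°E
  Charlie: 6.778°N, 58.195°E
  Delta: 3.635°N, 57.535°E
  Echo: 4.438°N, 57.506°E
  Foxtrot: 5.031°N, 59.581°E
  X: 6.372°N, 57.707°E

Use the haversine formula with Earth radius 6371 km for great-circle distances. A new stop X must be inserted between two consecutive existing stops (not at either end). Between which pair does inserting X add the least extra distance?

between Charlie and Delta

Added distance for inserting X between each consecutive pair:
Alpha–Bravo: 503.8 km
Bravo–Charlie: 63.2 km
Charlie–Delta: 18.2 km
Delta–Echo: 431.8 km
Echo–Foxtrot: 232.4 km
Smallest added distance is 18.2 km, inserting between Charlie and Delta.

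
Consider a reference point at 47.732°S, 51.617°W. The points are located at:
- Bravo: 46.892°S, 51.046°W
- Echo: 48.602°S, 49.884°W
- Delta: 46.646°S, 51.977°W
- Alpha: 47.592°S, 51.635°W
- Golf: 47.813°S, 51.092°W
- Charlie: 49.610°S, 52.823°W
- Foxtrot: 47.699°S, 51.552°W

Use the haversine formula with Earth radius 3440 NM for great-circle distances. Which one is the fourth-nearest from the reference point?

Bravo

Distances from the reference point (47.732°S, 51.617°W):
Foxtrot: 3.3 NM
Alpha: 8.4 NM
Golf: 21.7 NM
Bravo: 55.5 NM
Delta: 66.8 NM
Echo: 86.9 NM
Charlie: 122.5 NM
The fourth-nearest is Bravo at 55.5 NM.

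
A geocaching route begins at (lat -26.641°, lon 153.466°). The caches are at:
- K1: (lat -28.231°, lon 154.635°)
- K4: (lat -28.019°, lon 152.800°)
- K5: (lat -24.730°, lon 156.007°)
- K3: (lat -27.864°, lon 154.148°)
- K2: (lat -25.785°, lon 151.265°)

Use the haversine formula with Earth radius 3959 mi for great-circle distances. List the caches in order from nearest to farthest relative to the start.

Distances from the start:
K3 (lat -27.864°, lon 154.148°): 94.3 mi
K4 (lat -28.019°, lon 152.800°): 103.6 mi
K1 (lat -28.231°, lon 154.635°): 131.2 mi
K2 (lat -25.785°, lon 151.265°): 148.7 mi
K5 (lat -24.730°, lon 156.007°): 206.1 mi

K3, K4, K1, K2, K5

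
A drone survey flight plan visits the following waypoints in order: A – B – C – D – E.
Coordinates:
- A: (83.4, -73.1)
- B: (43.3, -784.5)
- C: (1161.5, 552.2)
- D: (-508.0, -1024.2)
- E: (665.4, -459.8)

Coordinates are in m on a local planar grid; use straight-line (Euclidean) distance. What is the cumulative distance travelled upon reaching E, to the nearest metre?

6053 m

Leg distances:
A→B: 712.5 m  (cumulative 712.5 m)
B→C: 1742.7 m  (cumulative 2455.3 m)
C→D: 2296.1 m  (cumulative 4751.4 m)
D→E: 1302.1 m  (cumulative 6053.5 m)
Cumulative distance at E ≈ 6053 m.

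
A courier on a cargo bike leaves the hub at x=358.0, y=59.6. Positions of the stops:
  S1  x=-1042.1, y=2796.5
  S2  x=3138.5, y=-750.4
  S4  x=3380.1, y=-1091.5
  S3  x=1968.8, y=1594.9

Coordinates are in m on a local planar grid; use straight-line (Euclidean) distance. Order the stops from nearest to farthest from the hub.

S3, S2, S1, S4

Distance from the hub at x=358.0, y=59.6 to each:
S3 x=1968.8, y=1594.9: 2225.3 m
S2 x=3138.5, y=-750.4: 2896.1 m
S1 x=-1042.1, y=2796.5: 3074.2 m
S4 x=3380.1, y=-1091.5: 3233.9 m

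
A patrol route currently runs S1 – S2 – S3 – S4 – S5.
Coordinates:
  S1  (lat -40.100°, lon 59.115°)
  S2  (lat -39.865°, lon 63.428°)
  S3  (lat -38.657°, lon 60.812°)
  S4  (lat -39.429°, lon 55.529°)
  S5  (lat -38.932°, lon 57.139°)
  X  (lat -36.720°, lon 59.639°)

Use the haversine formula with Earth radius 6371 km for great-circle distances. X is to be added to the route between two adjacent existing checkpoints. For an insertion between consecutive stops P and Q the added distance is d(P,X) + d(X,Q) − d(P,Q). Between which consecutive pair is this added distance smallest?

between S3 and S4

Added distance for inserting X between each consecutive pair:
S1–S2: 491.4 km
S2–S3: 457.8 km
S3–S4: 243.8 km
S4–S5: 649.4 km
Smallest added distance is 243.8 km, inserting between S3 and S4.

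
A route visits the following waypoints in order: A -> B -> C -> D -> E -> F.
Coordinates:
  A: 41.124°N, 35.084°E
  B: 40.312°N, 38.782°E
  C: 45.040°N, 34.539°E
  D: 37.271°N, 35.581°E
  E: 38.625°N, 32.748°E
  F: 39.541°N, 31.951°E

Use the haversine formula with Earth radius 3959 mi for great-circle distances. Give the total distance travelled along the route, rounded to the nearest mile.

Leg distances:
A→B: 201.6 mi  (cumulative 201.6 mi)
B→C: 391.3 mi  (cumulative 592.9 mi)
C→D: 539.5 mi  (cumulative 1132.4 mi)
D→E: 180.5 mi  (cumulative 1312.9 mi)
E→F: 76.4 mi  (cumulative 1389.3 mi)
Total route length ≈ 1389 mi.

1389 mi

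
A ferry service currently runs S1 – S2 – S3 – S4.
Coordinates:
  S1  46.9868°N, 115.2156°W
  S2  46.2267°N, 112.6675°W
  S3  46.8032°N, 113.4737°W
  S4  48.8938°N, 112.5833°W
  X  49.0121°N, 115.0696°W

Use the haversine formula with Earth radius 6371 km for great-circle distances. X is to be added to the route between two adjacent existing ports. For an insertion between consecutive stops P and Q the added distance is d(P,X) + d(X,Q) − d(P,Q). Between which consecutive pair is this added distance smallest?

Added distance for inserting X between each consecutive pair:
S1–S2: 371.5 km
S2–S3: 542.1 km
S3–S4: 213.1 km
Smallest added distance is 213.1 km, inserting between S3 and S4.

between S3 and S4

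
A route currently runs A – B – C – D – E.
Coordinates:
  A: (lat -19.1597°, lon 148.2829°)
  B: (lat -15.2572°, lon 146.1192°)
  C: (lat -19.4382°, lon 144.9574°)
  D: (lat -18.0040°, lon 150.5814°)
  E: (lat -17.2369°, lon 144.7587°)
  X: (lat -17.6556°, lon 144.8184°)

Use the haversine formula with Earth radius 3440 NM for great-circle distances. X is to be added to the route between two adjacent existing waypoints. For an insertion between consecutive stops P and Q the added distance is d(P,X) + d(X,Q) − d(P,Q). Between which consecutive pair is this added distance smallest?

between B and C

Added distance for inserting X between each consecutive pair:
A–B: 114.2 NM
B–C: 9.9 NM
C–D: 106.2 NM
D–E: 19.1 NM
Smallest added distance is 9.9 NM, inserting between B and C.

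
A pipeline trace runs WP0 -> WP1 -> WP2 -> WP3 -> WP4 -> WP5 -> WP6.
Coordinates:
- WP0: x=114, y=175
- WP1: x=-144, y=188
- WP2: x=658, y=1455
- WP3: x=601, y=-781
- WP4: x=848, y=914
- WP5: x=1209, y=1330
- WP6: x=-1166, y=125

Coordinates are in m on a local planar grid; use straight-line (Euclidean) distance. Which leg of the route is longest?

WP5–WP6

Leg distances:
WP0→WP1: 258.3 m
WP1→WP2: 1499.5 m
WP2→WP3: 2236.7 m
WP3→WP4: 1712.9 m
WP4→WP5: 550.8 m
WP5→WP6: 2663.2 m
The longest leg is WP5–WP6 at 2663.2 m.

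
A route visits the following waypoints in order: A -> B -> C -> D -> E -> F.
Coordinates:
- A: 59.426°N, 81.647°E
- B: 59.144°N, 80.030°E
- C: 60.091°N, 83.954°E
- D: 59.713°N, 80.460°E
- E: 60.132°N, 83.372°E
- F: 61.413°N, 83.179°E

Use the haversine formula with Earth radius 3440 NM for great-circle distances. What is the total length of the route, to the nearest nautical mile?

Leg distances:
A→B: 52.4 NM  (cumulative 52.4 NM)
B→C: 132.0 NM  (cumulative 184.4 NM)
C→D: 107.6 NM  (cumulative 292.0 NM)
D→E: 91.2 NM  (cumulative 383.2 NM)
E→F: 77.1 NM  (cumulative 460.3 NM)
Total route length ≈ 460 NM.

460 NM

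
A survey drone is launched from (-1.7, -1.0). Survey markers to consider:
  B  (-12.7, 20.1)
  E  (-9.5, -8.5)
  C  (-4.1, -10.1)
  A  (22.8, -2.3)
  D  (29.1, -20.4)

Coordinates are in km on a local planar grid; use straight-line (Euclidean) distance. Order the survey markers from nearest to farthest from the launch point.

Distance from the launch point at (-1.7, -1.0) to each:
C (-4.1, -10.1): 9.4 km
E (-9.5, -8.5): 10.8 km
B (-12.7, 20.1): 23.8 km
A (22.8, -2.3): 24.5 km
D (29.1, -20.4): 36.4 km

C, E, B, A, D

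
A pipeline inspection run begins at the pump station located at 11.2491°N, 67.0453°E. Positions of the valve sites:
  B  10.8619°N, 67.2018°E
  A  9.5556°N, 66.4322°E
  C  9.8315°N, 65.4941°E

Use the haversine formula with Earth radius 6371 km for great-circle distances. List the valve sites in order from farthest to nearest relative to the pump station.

Distances from the pump station:
C 9.8315°N, 65.4941°E: 231.5 km
A 9.5556°N, 66.4322°E: 199.9 km
B 10.8619°N, 67.2018°E: 46.3 km

C, A, B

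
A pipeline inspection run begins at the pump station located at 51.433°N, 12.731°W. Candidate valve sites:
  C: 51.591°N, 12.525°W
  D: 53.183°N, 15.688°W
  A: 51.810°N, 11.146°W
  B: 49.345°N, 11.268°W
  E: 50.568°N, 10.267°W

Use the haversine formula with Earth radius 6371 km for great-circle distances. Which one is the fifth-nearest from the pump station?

D

Distances from the pump station (51.433°N, 12.731°W):
C: 22.6 km
A: 117.2 km
E: 197.4 km
B: 254.3 km
D: 279.7 km
The fifth-nearest is D at 279.7 km.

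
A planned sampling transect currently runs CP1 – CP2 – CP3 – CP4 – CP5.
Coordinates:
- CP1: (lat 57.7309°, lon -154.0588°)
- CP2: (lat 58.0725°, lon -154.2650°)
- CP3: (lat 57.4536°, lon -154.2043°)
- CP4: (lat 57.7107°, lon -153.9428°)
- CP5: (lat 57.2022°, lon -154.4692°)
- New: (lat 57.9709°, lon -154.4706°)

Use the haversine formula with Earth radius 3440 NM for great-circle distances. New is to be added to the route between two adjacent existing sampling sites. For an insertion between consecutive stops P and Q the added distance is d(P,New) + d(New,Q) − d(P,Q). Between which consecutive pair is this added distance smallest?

Added distance for inserting New between each consecutive pair:
CP1–CP2: 6.9 NM
CP2–CP3: 3.9 NM
CP3–CP4: 37.6 NM
CP4–CP5: 34.2 NM
Smallest added distance is 3.9 NM, inserting between CP2 and CP3.

between CP2 and CP3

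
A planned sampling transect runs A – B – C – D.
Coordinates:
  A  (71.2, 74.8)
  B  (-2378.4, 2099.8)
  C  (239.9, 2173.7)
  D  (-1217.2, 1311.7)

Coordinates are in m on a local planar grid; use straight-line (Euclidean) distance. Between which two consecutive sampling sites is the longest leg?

Leg distances:
A→B: 3178.2 m
B→C: 2619.3 m
C→D: 1693.0 m
The longest leg is A–B at 3178.2 m.

A–B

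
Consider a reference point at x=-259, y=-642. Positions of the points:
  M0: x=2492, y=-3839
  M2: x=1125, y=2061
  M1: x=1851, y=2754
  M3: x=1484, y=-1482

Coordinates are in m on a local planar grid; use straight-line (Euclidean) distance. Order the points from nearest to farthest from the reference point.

M3, M2, M1, M0

Computing each straight-line distance from x=-259, y=-642:
M3 x=1484, y=-1482: 1934.9 m
M2 x=1125, y=2061: 3036.7 m
M1 x=1851, y=2754: 3998.1 m
M0 x=2492, y=-3839: 4217.7 m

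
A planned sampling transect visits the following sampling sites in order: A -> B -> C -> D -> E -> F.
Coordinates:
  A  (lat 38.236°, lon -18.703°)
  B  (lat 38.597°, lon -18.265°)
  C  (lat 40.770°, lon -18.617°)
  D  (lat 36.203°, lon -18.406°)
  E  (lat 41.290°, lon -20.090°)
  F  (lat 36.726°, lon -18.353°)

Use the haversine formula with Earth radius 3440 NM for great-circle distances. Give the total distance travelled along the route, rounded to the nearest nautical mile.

Leg distances:
A→B: 29.9 NM  (cumulative 29.9 NM)
B→C: 131.5 NM  (cumulative 161.4 NM)
C→D: 274.4 NM  (cumulative 435.8 NM)
D→E: 315.4 NM  (cumulative 751.2 NM)
E→F: 285.7 NM  (cumulative 1036.9 NM)
Total route length ≈ 1037 NM.

1037 NM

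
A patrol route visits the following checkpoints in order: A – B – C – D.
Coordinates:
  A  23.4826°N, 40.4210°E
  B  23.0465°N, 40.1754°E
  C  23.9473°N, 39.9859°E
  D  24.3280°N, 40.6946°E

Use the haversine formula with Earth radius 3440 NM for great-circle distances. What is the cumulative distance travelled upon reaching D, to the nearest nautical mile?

130 NM

Leg distances:
A→B: 29.5 NM  (cumulative 29.5 NM)
B→C: 55.1 NM  (cumulative 84.6 NM)
C→D: 45.1 NM  (cumulative 129.6 NM)
Cumulative distance at D ≈ 130 NM.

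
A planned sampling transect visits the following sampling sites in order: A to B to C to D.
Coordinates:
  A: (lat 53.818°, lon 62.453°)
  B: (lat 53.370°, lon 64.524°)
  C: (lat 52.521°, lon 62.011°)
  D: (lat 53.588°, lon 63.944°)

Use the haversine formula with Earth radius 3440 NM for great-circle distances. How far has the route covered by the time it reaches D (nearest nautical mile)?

277 NM

Leg distances:
A→B: 78.5 NM  (cumulative 78.5 NM)
B→C: 104.2 NM  (cumulative 182.8 NM)
C→D: 94.7 NM  (cumulative 277.5 NM)
Cumulative distance at D ≈ 277 NM.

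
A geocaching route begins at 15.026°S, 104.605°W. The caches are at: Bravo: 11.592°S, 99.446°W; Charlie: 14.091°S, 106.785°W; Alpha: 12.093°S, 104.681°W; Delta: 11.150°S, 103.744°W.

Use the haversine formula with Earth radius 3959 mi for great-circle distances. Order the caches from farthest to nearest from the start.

Distance from the start at 15.026°S, 104.605°W to each:
Bravo 11.592°S, 99.446°W: 420.2 mi
Delta 11.150°S, 103.744°W: 274.0 mi
Alpha 12.093°S, 104.681°W: 202.7 mi
Charlie 14.091°S, 106.785°W: 159.5 mi

Bravo, Delta, Alpha, Charlie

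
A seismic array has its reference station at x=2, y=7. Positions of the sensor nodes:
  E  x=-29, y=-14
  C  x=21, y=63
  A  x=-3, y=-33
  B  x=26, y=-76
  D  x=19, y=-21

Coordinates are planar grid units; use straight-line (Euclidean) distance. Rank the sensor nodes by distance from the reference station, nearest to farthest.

D, E, A, C, B

Distances from the reference station:
D x=19, y=-21: 32.8
E x=-29, y=-14: 37.4
A x=-3, y=-33: 40.3
C x=21, y=63: 59.1
B x=26, y=-76: 86.4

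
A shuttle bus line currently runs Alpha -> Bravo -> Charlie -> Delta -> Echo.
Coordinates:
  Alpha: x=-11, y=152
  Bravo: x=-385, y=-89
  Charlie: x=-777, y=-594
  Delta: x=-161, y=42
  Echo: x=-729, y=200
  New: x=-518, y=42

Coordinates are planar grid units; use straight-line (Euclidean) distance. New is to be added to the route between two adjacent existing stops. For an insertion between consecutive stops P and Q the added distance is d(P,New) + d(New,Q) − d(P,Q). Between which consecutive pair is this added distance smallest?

between Delta and Echo

Added distance for inserting New between each consecutive pair:
Alpha–Bravo: 260.6
Bravo–Charlie: 234.1
Charlie–Delta: 158.3
Delta–Echo: 31.0
Smallest added distance is 31.0, inserting between Delta and Echo.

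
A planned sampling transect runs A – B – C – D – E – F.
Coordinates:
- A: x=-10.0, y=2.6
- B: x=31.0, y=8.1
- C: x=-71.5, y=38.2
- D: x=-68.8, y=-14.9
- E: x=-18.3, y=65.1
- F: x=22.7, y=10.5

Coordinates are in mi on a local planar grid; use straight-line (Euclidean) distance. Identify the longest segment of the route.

Leg distances:
A→B: 41.4 mi
B→C: 106.8 mi
C→D: 53.2 mi
D→E: 94.6 mi
E→F: 68.3 mi
The longest leg is B–C at 106.8 mi.

B–C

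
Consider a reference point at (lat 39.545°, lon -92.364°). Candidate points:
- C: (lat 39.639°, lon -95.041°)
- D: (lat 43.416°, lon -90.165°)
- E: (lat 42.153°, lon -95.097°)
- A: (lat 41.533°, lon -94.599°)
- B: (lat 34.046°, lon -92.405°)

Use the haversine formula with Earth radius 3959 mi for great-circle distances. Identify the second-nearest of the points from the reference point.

A

Distances from the reference point ((lat 39.545°, lon -92.364°)):
C: 142.7 mi
A: 180.7 mi
E: 229.9 mi
D: 290.7 mi
B: 380.0 mi
The second-nearest is A at 180.7 mi.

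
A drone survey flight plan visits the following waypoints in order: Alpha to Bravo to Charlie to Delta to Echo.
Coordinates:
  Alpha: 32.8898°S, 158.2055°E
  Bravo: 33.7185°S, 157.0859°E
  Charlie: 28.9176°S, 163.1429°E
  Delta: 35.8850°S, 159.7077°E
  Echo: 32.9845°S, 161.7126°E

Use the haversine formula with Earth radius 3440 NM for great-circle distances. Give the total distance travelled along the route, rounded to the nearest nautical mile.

Leg distances:
Alpha→Bravo: 75.0 NM  (cumulative 75.0 NM)
Bravo→Charlie: 423.6 NM  (cumulative 498.7 NM)
Charlie→Delta: 453.0 NM  (cumulative 951.7 NM)
Delta→Echo: 200.4 NM  (cumulative 1152.1 NM)
Total route length ≈ 1152 NM.

1152 NM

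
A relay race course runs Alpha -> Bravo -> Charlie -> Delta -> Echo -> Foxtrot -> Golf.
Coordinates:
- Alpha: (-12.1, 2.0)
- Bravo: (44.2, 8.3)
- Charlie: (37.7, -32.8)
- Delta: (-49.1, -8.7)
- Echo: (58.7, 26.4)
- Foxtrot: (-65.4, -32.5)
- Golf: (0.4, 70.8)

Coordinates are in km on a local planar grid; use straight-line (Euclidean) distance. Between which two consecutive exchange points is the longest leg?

Echo–Foxtrot

Leg distances:
Alpha→Bravo: 56.7 km
Bravo→Charlie: 41.6 km
Charlie→Delta: 90.1 km
Delta→Echo: 113.4 km
Echo→Foxtrot: 137.4 km
Foxtrot→Golf: 122.5 km
The longest leg is Echo–Foxtrot at 137.4 km.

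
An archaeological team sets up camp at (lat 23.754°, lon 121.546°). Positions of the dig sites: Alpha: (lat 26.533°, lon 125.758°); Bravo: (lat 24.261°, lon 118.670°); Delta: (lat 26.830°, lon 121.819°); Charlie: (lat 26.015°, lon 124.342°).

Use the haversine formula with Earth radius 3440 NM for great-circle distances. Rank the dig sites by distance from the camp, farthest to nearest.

Computing each great-circle distance from (lat 23.754°, lon 121.546°):
Alpha (lat 26.533°, lon 125.758°): 283.2 NM
Charlie (lat 26.015°, lon 124.342°): 204.0 NM
Delta (lat 26.830°, lon 121.819°): 185.3 NM
Bravo (lat 24.261°, lon 118.670°): 160.6 NM

Alpha, Charlie, Delta, Bravo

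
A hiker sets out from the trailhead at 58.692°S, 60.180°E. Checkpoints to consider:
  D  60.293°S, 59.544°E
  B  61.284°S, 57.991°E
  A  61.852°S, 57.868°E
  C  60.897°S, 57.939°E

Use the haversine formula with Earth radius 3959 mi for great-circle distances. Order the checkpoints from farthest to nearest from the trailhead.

Distances from the trailhead:
A 61.852°S, 57.868°E: 232.2 mi
B 61.284°S, 57.991°E: 194.4 mi
C 60.897°S, 57.939°E: 171.1 mi
D 60.293°S, 59.544°E: 112.9 mi

A, B, C, D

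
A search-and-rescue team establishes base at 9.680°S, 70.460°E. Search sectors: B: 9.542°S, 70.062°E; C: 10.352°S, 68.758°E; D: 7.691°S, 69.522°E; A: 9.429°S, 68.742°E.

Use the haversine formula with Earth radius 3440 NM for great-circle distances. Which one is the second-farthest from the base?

C

Distances from the base (9.680°S, 70.460°E):
D: 131.8 NM
C: 108.4 NM
A: 102.8 NM
B: 25.0 NM
The second-farthest is C at 108.4 NM.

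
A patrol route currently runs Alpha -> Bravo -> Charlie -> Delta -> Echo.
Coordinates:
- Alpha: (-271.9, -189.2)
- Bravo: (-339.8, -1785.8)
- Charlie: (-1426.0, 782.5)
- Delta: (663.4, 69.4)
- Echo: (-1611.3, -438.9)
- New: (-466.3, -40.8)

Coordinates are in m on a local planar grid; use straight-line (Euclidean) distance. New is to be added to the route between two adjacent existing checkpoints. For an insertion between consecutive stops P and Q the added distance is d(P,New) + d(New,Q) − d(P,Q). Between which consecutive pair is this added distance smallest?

Added distance for inserting New between each consecutive pair:
Alpha–Bravo: 396.1 m
Bravo–Charlie: 225.5 m
Charlie–Delta: 191.8 m
Delta–Echo: 16.5 m
Smallest added distance is 16.5 m, inserting between Delta and Echo.

between Delta and Echo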